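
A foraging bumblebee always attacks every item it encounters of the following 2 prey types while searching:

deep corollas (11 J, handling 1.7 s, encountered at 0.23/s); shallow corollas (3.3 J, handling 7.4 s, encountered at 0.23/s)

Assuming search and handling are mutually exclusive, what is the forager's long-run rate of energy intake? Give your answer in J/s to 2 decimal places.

R = (0.23×11 + 0.23×3.3) / (1 + 0.23×1.7 + 0.23×7.4) = 3.289/3.093 = 1.063 J/s.

1.06 J/s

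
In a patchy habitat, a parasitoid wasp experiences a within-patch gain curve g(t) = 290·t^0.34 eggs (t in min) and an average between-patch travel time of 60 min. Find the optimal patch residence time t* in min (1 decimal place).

Maximise g(t)/(T+t): set derivative to zero → g'(t)(T+t) = g(t).
g'(t) = 0.34·290·t^-0.66. Setting 0.34·290·t^-0.66 = 290·t^0.34/(60+t) gives 0.34(60+t) = t, so 0.66·t = 0.34×60.
t* = 0.34×60/0.66 = 30.91 min.

30.9 min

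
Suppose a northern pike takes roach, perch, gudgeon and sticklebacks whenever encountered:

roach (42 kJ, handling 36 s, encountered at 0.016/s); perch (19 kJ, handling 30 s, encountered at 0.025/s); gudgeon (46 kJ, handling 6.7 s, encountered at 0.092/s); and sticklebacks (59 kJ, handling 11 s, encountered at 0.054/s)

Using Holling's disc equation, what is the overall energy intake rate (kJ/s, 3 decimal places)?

2.422 kJ/s

R = (0.016×42 + 0.025×19 + 0.092×46 + 0.054×59) / (1 + 0.016×36 + 0.025×30 + 0.092×6.7 + 0.054×11) = 8.565/3.536 = 2.422 kJ/s.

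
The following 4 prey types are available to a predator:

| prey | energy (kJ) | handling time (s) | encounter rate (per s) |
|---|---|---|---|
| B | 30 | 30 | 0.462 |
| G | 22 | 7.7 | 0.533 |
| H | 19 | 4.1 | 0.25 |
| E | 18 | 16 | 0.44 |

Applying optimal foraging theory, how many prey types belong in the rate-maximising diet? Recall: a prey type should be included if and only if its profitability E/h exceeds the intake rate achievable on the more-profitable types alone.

2

Rank by E/h (kJ/s): H 4.63, G 2.86, E 1.12, B 1. Include each in turn until the next type's E/h falls below the running intake rate.
Rate on top 1: 2.346. G: 2.86 > 2.346 → include.
Rate on top 2: 2.688. E: 1.12 < 2.688 → exclude; stop.
Optimal diet: H, G — 2 of 4 types.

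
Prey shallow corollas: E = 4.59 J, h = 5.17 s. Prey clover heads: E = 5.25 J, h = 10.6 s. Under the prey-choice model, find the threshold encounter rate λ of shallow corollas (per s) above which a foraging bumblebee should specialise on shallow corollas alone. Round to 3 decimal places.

0.244 per s

At the threshold, the rate on shallow corollas alone equals the profitability of clover heads: λ·4.59/(1 + λ·5.17) = 5.25/10.6 = 0.4953.
Rearranging, λ(4.59 − 0.4953×5.17) = 0.4953, so λ = 0.4953/2.029 = 0.2441 per s.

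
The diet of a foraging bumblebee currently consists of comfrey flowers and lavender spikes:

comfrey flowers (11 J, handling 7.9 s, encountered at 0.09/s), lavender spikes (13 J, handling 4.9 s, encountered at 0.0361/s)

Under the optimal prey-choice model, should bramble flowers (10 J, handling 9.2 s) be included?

Yes

Current rate: (0.09×11 + 0.0361×13)/(1 + 0.09×7.9 + 0.0361×4.9) = 0.773 J/s.
bramble flowers: E/h = 10/9.2 = 1.087 J/s.
1.087 > 0.773, so adding bramble flowers raises the average — include it.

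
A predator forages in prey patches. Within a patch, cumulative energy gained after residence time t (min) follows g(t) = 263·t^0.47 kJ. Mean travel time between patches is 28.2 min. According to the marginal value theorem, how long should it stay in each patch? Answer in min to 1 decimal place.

By the marginal value theorem, leave when the instantaneous gain rate g'(t) equals the habitat-wide average g(t)/(T + t).
g'(t) = 0.47·263·t^-0.53. Setting 0.47·263·t^-0.53 = 263·t^0.47/(28.2+t) gives 0.47(28.2+t) = t, so 0.53·t = 0.47×28.2.
t* = 0.47×28.2/0.53 = 25.01 min.

25.0 min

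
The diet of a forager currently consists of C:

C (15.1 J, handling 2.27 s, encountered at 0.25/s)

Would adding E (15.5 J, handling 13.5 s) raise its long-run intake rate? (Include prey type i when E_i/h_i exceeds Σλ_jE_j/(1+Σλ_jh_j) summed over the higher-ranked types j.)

Intake rate on the current diet: R = (0.25×15.1) / (1 + 0.25×2.27) = 3.775/1.567 = 2.408 J/s.
Profitability of E: 15.5/13.5 = 1.148 J/s.
Since 1.148 < R, time spent handling E is better spent searching.

No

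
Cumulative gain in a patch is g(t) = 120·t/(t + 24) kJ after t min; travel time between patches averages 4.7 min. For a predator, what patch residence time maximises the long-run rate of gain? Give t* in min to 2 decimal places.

By the marginal value theorem, leave when the instantaneous gain rate g'(t) equals the habitat-wide average g(t)/(T + t).
g'(t) = 120·24/(t + 24)². Setting 120·24/(t+24)² = 120t/[(t+24)(4.7+t)] gives 24(4.7+t) = t(t+24), so t² = 24×4.7 = 112.8.
t* = √112.8 = 10.62 min.

10.62 min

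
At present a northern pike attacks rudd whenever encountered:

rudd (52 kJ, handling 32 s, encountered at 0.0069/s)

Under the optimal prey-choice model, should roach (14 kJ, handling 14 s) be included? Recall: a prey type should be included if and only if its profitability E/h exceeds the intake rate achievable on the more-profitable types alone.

Yes

Current rate: (0.0069×52)/(1 + 0.0069×32) = 0.2939 kJ/s.
roach: E/h = 14/14 = 1 kJ/s.
Since 1 > R, including roach increases the long-run rate.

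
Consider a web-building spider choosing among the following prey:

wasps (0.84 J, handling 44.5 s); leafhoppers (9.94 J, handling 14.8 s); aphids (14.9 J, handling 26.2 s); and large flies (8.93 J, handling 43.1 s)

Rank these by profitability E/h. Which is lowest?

wasps

Profitability E/h (J/s): wasps = 0.84/44.5 = 0.0189, leafhoppers = 9.94/14.8 = 0.672, aphids = 14.9/26.2 = 0.569, large flies = 8.93/43.1 = 0.207.
Ranked: leafhoppers > aphids > large flies > wasps.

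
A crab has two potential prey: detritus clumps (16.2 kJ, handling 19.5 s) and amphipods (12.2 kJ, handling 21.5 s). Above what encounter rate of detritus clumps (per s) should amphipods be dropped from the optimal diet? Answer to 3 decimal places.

Drop amphipods once their profitability E₂/h₂ falls below the rate achievable on detritus clumps alone: E₂/h₂ = λE₁/(1 + λh₁).
Solve for λ: λE₁h₂ = E₂(1 + λh₁) → λ(E₁h₂ − E₂h₁) = E₂ → λ = E₂/(E₁h₂ − E₂h₁).
λ = 12.2/(16.2×21.5 − 12.2×19.5) = 12.2/110.4 = 0.1105 per s.

0.111 per s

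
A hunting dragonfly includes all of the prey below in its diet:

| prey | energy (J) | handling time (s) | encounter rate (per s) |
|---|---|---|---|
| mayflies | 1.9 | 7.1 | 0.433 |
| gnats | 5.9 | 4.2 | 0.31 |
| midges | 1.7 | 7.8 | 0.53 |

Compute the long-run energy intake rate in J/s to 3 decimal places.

0.374 J/s

Energy encountered per unit search time: 0.433×1.9 + 0.31×5.9 + 0.53×1.7 = 3.553 J/s.
Handling time per unit search time: 0.433×7.1 + 0.31×4.2 + 0.53×7.8 = 8.51.
Rate = 3.553/(1 + 8.51) = 0.3736 J/s.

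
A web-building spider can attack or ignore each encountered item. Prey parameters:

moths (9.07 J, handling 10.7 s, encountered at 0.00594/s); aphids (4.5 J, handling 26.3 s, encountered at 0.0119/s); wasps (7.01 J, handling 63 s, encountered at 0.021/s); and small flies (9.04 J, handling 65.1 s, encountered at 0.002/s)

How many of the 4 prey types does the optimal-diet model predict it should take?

Profitabilities (E/h, J/s): moths 0.848, aphids 0.171, small flies 0.139, wasps 0.111. Add prey in this order while the next type's profitability exceeds the intake rate on those already taken.
Rate on top 1: 0.05066. aphids: 0.171 > 0.05066 → include.
Rate on top 2: 0.07804. small flies: 0.139 > 0.07804 → include.
Rate on top 3: 0.0833. wasps: 0.111 > 0.0833 → include.
Optimal diet: moths, aphids, small flies, wasps — 4 of 4 types.

4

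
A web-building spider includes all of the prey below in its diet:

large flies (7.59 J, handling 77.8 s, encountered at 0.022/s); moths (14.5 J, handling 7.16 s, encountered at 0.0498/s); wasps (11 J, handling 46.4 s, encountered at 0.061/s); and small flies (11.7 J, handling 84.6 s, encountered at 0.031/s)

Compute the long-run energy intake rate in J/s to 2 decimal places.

Energy encountered per unit search time: 0.022×7.59 + 0.0498×14.5 + 0.061×11 + 0.031×11.7 = 1.923 J/s.
Handling time per unit search time: 0.022×77.8 + 0.0498×7.16 + 0.061×46.4 + 0.031×84.6 = 7.521.
Rate = 1.923/(1 + 7.521) = 0.2256 J/s.

0.23 J/s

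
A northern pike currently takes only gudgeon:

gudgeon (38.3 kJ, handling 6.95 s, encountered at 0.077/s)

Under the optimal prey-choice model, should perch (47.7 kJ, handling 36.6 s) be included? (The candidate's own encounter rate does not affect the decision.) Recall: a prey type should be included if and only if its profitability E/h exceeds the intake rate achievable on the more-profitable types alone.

No

Current rate: (0.077×38.3)/(1 + 0.077×6.95) = 1.921 kJ/s.
Profitability of perch: 47.7/36.6 = 1.303 kJ/s.
Since 1.303 < R, time spent handling perch is better spent searching.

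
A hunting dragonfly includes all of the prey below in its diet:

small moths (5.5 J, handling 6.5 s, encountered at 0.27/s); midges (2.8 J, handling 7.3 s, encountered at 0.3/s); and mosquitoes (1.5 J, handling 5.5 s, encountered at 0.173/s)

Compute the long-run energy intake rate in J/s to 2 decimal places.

0.44 J/s

Energy encountered per unit search time: 0.27×5.5 + 0.3×2.8 + 0.173×1.5 = 2.585 J/s.
Handling time per unit search time: 0.27×6.5 + 0.3×7.3 + 0.173×5.5 = 4.896.
Rate = 2.585/(1 + 4.896) = 0.4383 J/s.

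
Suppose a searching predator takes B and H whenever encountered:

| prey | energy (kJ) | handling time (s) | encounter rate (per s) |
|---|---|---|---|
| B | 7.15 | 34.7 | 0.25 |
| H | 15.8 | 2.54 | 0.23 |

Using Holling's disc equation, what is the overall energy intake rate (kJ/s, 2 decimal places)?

Energy encountered per unit search time: 0.25×7.15 + 0.23×15.8 = 5.421 kJ/s.
Handling time per unit search time: 0.25×34.7 + 0.23×2.54 = 9.259.
Rate = 5.421/(1 + 9.259) = 0.5285 kJ/s.

0.53 kJ/s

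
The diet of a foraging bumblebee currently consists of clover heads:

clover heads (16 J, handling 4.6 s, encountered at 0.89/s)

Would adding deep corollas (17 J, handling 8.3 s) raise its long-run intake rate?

No

Current rate: (0.89×16)/(1 + 0.89×4.6) = 2.795 J/s.
deep corollas: E/h = 17/8.3 = 2.048 J/s.
Since 2.048 < R, time spent handling deep corollas is better spent searching.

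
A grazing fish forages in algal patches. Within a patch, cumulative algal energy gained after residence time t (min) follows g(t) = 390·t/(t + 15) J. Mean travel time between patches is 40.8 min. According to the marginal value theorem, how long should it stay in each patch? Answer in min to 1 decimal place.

Optimal t* satisfies g'(t*) = g(t*)/(T + t*).
g'(t) = 390·15/(t + 15)². Setting 390·15/(t+15)² = 390t/[(t+15)(40.8+t)] gives 15(40.8+t) = t(t+15), so t² = 15×40.8 = 612.
t* = √612 = 24.74 min.

24.7 min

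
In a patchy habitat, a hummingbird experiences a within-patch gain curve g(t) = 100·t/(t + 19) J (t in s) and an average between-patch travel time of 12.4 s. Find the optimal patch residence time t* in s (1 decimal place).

15.3 s

Maximise g(t)/(T+t): set derivative to zero → g'(t)(T+t) = g(t).
g'(t) = 100·19/(t + 19)². Setting 100·19/(t+19)² = 100t/[(t+19)(12.4+t)] gives 19(12.4+t) = t(t+19), so t² = 19×12.4 = 235.6.
t* = √235.6 = 15.35 s.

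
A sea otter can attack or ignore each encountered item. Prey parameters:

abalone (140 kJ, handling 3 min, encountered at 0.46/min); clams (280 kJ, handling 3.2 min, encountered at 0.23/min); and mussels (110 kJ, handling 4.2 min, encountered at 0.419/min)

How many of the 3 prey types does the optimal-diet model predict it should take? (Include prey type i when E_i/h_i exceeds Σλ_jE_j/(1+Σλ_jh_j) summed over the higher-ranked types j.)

2

Profitabilities (E/h, kJ/min): clams 87.5, abalone 46.7, mussels 26.2. Add prey in this order while the next type's profitability exceeds the intake rate on those already taken.
Rate on top 1: 37.1. abalone: 46.7 > 37.1 → include.
Rate on top 2: 41.34. mussels: 26.2 < 41.34 → exclude; stop.
Optimal diet: clams, abalone — 2 of 3 types.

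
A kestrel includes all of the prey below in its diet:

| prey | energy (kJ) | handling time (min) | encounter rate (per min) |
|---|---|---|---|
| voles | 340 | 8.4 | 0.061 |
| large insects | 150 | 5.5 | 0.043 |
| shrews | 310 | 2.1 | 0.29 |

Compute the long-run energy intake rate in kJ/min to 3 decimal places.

Energy encountered per unit search time: 0.061×340 + 0.043×150 + 0.29×310 = 117.1 kJ/min.
Handling time per unit search time: 0.061×8.4 + 0.043×5.5 + 0.29×2.1 = 1.358.
Rate = 117.1/(1 + 1.358) = 49.66 kJ/min.

49.659 kJ/min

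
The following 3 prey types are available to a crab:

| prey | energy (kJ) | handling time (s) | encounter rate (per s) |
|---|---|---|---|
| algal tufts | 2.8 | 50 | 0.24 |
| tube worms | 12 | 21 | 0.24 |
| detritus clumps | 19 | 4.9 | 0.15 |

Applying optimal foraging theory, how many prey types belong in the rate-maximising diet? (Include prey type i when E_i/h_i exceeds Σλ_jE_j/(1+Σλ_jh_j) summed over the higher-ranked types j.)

Profitabilities (E/h, kJ/s): detritus clumps 3.88, tube worms 0.571, algal tufts 0.056. Add prey in this order while the next type's profitability exceeds the intake rate on those already taken.
Rate on top 1: 1.643. tube worms: 0.571 < 1.643 → exclude; stop.
Optimal diet: detritus clumps — 1 of 3 types.

1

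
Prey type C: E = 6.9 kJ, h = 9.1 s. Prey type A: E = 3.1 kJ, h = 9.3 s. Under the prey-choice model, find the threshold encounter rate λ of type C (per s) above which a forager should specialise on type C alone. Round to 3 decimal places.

0.086 per s

The zero-one rule: include type A iff E₂/h₂ > λE₁/(1+λh₁). Equality gives the switch point.
λE₁h₂ = E₂ + λE₂h₁ ⇒ λ = E₂/(E₁h₂ − E₂h₁) = 3.1/(64.17 − 28.21) = 0.08621 per s.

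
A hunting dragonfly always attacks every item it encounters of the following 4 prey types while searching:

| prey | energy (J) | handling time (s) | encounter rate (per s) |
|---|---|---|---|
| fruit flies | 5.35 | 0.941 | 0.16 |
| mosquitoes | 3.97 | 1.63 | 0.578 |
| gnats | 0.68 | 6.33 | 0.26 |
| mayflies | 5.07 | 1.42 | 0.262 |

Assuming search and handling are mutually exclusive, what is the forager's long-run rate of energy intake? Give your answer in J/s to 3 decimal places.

1.133 J/s

R = Σλ_iE_i / (1 + Σλ_ih_i)
Numerator: 0.16×5.35 + 0.578×3.97 + 0.26×0.68 + 0.262×5.07 = 4.656
Denominator: 1 + 0.16×0.941 + 0.578×1.63 + 0.26×6.33 + 0.262×1.42 = 4.111
R = 4.656/4.111 = 1.133 J/s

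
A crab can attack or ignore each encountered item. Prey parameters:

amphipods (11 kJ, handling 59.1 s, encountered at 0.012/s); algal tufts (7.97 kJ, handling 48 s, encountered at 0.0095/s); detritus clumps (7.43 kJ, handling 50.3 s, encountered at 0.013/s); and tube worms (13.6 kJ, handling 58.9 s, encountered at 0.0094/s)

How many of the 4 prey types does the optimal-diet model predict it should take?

E/h in descending order: tube worms 0.231, amphipods 0.186, algal tufts 0.166, detritus clumps 0.148 kJ/s. The optimal diet is the largest prefix of this list for which every included type satisfies E_i/h_i > R on the types above it.
Rate on top 1: 0.08228. amphipods: 0.186 > 0.08228 → include.
Rate on top 2: 0.1148. algal tufts: 0.166 > 0.1148 → include.
Rate on top 3: 0.1234. detritus clumps: 0.148 > 0.1234 → include.
Optimal diet: tube worms, amphipods, algal tufts, detritus clumps — 4 of 4 types.

4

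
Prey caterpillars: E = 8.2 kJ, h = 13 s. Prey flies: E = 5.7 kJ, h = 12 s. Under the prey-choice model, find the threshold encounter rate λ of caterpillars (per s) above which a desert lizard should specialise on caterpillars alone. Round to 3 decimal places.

The zero-one rule: include flies iff E₂/h₂ > λE₁/(1+λh₁). Equality gives the switch point.
λE₁h₂ = E₂ + λE₂h₁ ⇒ λ = E₂/(E₁h₂ − E₂h₁) = 5.7/(98.4 − 74.1) = 0.2346 per s.

0.235 per s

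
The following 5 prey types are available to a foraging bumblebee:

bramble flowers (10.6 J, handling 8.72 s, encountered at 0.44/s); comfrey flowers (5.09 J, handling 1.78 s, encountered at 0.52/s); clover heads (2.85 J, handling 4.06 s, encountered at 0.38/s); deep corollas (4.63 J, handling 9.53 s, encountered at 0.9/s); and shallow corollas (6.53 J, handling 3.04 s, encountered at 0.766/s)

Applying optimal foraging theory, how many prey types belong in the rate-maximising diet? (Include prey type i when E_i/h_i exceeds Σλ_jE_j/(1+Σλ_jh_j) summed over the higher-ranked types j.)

2

Profitabilities (E/h, J/s): comfrey flowers 2.86, shallow corollas 2.15, bramble flowers 1.22, clover heads 0.702, deep corollas 0.486. Add prey in this order while the next type's profitability exceeds the intake rate on those already taken.
Rate on top 1: 1.375. shallow corollas: 2.15 > 1.375 → include.
Rate on top 2: 1.798. bramble flowers: 1.22 < 1.798 → exclude; stop.
Optimal diet: comfrey flowers, shallow corollas — 2 of 5 types.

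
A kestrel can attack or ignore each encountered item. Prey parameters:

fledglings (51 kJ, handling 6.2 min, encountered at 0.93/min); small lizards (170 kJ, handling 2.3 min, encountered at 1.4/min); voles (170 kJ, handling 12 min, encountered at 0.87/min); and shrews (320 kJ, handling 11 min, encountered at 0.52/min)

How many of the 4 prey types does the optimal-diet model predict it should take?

1

Rank by E/h (kJ/min): small lizards 73.9, shrews 29.1, voles 14.2, fledglings 8.23. Include each in turn until the next type's E/h falls below the running intake rate.
Rate on top 1: 56.4. shrews: 29.1 < 56.4 → exclude; stop.
Optimal diet: small lizards — 1 of 4 types.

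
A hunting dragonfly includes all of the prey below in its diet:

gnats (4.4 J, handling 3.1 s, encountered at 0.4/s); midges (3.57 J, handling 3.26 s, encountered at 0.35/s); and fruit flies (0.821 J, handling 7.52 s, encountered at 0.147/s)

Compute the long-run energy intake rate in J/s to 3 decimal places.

R = (0.4×4.4 + 0.35×3.57 + 0.147×0.821) / (1 + 0.4×3.1 + 0.35×3.26 + 0.147×7.52) = 3.13/4.486 = 0.6977 J/s.

0.698 J/s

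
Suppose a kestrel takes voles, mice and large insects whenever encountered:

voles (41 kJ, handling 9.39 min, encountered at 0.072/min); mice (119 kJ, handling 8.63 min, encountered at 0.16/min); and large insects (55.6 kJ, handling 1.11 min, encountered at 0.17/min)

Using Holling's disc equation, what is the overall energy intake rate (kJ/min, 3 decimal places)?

9.688 kJ/min

Energy encountered per unit search time: 0.072×41 + 0.16×119 + 0.17×55.6 = 31.44 kJ/min.
Handling time per unit search time: 0.072×9.39 + 0.16×8.63 + 0.17×1.11 = 2.246.
Rate = 31.44/(1 + 2.246) = 9.688 kJ/min.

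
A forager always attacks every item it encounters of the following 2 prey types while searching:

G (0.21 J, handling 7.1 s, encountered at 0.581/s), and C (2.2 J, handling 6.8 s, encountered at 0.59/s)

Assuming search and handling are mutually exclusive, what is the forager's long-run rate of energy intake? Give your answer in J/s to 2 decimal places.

Energy encountered per unit search time: 0.581×0.21 + 0.59×2.2 = 1.42 J/s.
Handling time per unit search time: 0.581×7.1 + 0.59×6.8 = 8.137.
Rate = 1.42/(1 + 8.137) = 0.1554 J/s.

0.16 J/s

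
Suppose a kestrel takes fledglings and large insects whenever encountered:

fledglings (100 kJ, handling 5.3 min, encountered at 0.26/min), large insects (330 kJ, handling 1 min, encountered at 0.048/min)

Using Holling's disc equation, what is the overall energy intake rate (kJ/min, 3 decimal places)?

17.246 kJ/min

R = Σλ_iE_i / (1 + Σλ_ih_i)
Numerator: 0.26×100 + 0.048×330 = 41.84
Denominator: 1 + 0.26×5.3 + 0.048×1 = 2.426
R = 41.84/2.426 = 17.25 kJ/min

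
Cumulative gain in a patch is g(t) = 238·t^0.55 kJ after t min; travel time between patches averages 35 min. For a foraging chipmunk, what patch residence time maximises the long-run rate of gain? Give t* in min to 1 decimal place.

42.8 min

By the marginal value theorem, leave when the instantaneous gain rate g'(t) equals the habitat-wide average g(t)/(T + t).
g'(t) = 0.55·238·t^-0.45. Setting 0.55·238·t^-0.45 = 238·t^0.55/(35+t) gives 0.55(35+t) = t, so 0.45·t = 0.55×35.
t* = 0.55×35/0.45 = 42.78 min.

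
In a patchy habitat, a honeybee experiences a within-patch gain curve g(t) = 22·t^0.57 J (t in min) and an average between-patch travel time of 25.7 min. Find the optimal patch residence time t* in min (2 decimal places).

34.07 min

Maximise g(t)/(T+t): set derivative to zero → g'(t)(T+t) = g(t).
g'(t) = 0.57·22·t^-0.43. Setting 0.57·22·t^-0.43 = 22·t^0.57/(25.7+t) gives 0.57(25.7+t) = t, so 0.43·t = 0.57×25.7.
t* = 0.57×25.7/0.43 = 34.07 min.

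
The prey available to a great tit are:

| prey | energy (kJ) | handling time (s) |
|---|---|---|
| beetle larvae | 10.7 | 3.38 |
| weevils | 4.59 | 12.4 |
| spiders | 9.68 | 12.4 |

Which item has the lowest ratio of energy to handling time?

In descending order of E/h:
beetle larvae: 10.7/3.38 = 3.17 kJ/s
spiders: 9.68/12.4 = 0.781 kJ/s
weevils: 4.59/12.4 = 0.37 kJ/s

weevils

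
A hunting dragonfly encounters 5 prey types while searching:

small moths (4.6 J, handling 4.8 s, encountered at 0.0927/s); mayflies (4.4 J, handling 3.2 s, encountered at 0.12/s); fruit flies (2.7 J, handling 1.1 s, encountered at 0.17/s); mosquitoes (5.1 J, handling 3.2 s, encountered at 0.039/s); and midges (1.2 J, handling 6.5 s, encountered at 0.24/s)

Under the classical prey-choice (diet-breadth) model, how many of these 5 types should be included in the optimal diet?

4

E/h in descending order: fruit flies 2.45, mosquitoes 1.59, mayflies 1.38, small moths 0.958, midges 0.185 J/s. The optimal diet is the largest prefix of this list for which every included type satisfies E_i/h_i > R on the types above it.
Rate on top 1: 0.3867. mosquitoes: 1.59 > 0.3867 → include.
Rate on top 2: 0.5015. mayflies: 1.38 > 0.5015 → include.
Rate on top 3: 0.6993. small moths: 0.958 > 0.6993 → include.
Rate on top 4: 0.7532. midges: 0.185 < 0.7532 → exclude; stop.
Optimal diet: fruit flies, mosquitoes, mayflies, small moths — 4 of 5 types.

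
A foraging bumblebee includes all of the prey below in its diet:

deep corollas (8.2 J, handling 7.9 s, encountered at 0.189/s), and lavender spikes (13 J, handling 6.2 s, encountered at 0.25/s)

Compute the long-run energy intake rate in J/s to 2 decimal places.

1.19 J/s

R = Σλ_iE_i / (1 + Σλ_ih_i)
Numerator: 0.189×8.2 + 0.25×13 = 4.8
Denominator: 1 + 0.189×7.9 + 0.25×6.2 = 4.043
R = 4.8/4.043 = 1.187 J/s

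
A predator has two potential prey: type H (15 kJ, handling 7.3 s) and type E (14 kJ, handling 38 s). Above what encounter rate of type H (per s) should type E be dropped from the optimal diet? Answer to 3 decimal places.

0.030 per s

Drop type E once their profitability E₂/h₂ falls below the rate achievable on type H alone: E₂/h₂ = λE₁/(1 + λh₁).
Solve for λ: λE₁h₂ = E₂(1 + λh₁) → λ(E₁h₂ − E₂h₁) = E₂ → λ = E₂/(E₁h₂ − E₂h₁).
λ = 14/(15×38 − 14×7.3) = 14/467.8 = 0.02993 per s.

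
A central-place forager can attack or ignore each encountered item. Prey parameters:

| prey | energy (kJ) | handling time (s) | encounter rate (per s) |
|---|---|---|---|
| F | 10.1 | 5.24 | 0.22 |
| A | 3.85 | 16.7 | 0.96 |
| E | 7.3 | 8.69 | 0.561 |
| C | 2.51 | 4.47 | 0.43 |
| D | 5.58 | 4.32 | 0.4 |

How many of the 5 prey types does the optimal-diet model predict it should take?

E/h in descending order: F 1.93, D 1.29, E 0.84, C 0.562, A 0.231 kJ/s. The optimal diet is the largest prefix of this list for which every included type satisfies E_i/h_i > R on the types above it.
Rate on top 1: 1.032. D: 1.29 > 1.032 → include.
Rate on top 2: 1.148. E: 0.84 < 1.148 → exclude; stop.
Optimal diet: F, D — 2 of 5 types.

2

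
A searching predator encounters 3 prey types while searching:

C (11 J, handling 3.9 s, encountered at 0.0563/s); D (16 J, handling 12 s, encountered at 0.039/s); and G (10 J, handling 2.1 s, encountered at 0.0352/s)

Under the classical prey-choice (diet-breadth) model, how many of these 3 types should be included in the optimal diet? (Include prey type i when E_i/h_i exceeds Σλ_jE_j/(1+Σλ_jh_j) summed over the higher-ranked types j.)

3

Rank by E/h (J/s): G 4.76, C 2.82, D 1.33. Include each in turn until the next type's E/h falls below the running intake rate.
Rate on top 1: 0.3278. C: 2.82 > 0.3278 → include.
Rate on top 2: 0.7509. D: 1.33 > 0.7509 → include.
Optimal diet: G, C, D — 3 of 3 types.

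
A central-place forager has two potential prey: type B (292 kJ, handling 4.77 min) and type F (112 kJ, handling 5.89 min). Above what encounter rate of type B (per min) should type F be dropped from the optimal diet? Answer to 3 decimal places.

0.094 per min

Drop type F once their profitability E₂/h₂ falls below the rate achievable on type B alone: E₂/h₂ = λE₁/(1 + λh₁).
Solve for λ: λE₁h₂ = E₂(1 + λh₁) → λ(E₁h₂ − E₂h₁) = E₂ → λ = E₂/(E₁h₂ − E₂h₁).
λ = 112/(292×5.89 − 112×4.77) = 112/1186 = 0.09446 per min.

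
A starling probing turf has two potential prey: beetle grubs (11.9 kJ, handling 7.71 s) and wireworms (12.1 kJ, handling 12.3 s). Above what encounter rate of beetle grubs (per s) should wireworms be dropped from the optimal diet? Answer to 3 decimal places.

0.228 per s

Drop wireworms once their profitability E₂/h₂ falls below the rate achievable on beetle grubs alone: E₂/h₂ = λE₁/(1 + λh₁).
Solve for λ: λE₁h₂ = E₂(1 + λh₁) → λ(E₁h₂ − E₂h₁) = E₂ → λ = E₂/(E₁h₂ − E₂h₁).
λ = 12.1/(11.9×12.3 − 12.1×7.71) = 12.1/53.08 = 0.228 per s.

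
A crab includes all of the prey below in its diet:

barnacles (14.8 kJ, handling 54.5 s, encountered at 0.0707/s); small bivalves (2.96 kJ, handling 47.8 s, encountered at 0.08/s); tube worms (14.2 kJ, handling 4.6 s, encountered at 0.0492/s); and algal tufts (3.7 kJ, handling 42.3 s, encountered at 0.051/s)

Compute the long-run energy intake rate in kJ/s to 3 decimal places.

0.196 kJ/s

R = Σλ_iE_i / (1 + Σλ_ih_i)
Numerator: 0.0707×14.8 + 0.08×2.96 + 0.0492×14.2 + 0.051×3.7 = 2.171
Denominator: 1 + 0.0707×54.5 + 0.08×47.8 + 0.0492×4.6 + 0.051×42.3 = 11.06
R = 2.171/11.06 = 0.1962 kJ/s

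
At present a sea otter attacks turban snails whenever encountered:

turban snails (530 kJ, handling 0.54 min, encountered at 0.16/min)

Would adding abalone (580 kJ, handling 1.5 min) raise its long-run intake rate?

Yes

Current rate: (0.16×530)/(1 + 0.16×0.54) = 78.06 kJ/min.
abalone: E/h = 580/1.5 = 386.7 kJ/min.
Since 386.7 > R, including abalone increases the long-run rate.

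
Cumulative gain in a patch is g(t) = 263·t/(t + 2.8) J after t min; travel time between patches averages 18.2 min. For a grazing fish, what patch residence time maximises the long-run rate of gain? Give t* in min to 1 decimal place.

7.1 min

Optimal t* satisfies g'(t*) = g(t*)/(T + t*).
g'(t) = 263·2.8/(t + 2.8)². Setting 263·2.8/(t+2.8)² = 263t/[(t+2.8)(18.2+t)] gives 2.8(18.2+t) = t(t+2.8), so t² = 2.8×18.2 = 50.96.
t* = √50.96 = 7.139 min.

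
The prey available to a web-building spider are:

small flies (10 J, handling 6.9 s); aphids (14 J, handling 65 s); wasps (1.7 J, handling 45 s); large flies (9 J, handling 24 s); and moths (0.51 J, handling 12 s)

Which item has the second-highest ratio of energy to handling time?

large flies

Profitability E/h (J/s): small flies = 10/6.9 = 1.45, aphids = 14/65 = 0.215, wasps = 1.7/45 = 0.0378, large flies = 9/24 = 0.375, moths = 0.51/12 = 0.0425.
Ranked: small flies > large flies > aphids > moths > wasps.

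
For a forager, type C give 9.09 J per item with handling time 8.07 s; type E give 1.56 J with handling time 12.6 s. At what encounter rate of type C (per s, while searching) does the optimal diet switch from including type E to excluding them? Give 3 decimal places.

At the threshold, the rate on type C alone equals the profitability of type E: λ·9.09/(1 + λ·8.07) = 1.56/12.6 = 0.1238.
Rearranging, λ(9.09 − 0.1238×8.07) = 0.1238, so λ = 0.1238/8.091 = 0.0153 per s.

0.015 per s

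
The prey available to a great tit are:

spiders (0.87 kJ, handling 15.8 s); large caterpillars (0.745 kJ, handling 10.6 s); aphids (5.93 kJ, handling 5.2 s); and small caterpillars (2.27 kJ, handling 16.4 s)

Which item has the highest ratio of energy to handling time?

Profitability E/h (kJ/s): spiders = 0.87/15.8 = 0.0551, large caterpillars = 0.745/10.6 = 0.0703, aphids = 5.93/5.2 = 1.14, small caterpillars = 2.27/16.4 = 0.138.
Ranked: aphids > small caterpillars > large caterpillars > spiders.

aphids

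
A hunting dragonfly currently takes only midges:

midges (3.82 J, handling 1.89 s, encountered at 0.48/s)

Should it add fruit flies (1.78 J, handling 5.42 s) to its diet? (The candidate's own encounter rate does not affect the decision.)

Intake rate on the current diet: R = (0.48×3.82) / (1 + 0.48×1.89) = 1.834/1.907 = 0.9614 J/s.
Profitability of fruit flies: 1.78/5.42 = 0.3284 J/s.
0.3284 < 0.9614, so adding fruit flies would lower the average — exclude it.

No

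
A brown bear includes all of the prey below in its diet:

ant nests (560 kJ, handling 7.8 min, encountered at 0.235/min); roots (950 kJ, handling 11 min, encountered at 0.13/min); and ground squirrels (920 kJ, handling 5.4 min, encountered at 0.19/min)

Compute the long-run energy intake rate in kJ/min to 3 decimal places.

Energy encountered per unit search time: 0.235×560 + 0.13×950 + 0.19×920 = 429.9 kJ/min.
Handling time per unit search time: 0.235×7.8 + 0.13×11 + 0.19×5.4 = 4.289.
Rate = 429.9/(1 + 4.289) = 81.28 kJ/min.

81.282 kJ/min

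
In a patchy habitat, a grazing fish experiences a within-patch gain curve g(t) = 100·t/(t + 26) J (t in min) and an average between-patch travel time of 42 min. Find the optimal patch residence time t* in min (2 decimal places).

33.05 min

By the marginal value theorem, leave when the instantaneous gain rate g'(t) equals the habitat-wide average g(t)/(T + t).
g'(t) = 100·26/(t + 26)². Setting 100·26/(t+26)² = 100t/[(t+26)(42+t)] gives 26(42+t) = t(t+26), so t² = 26×42 = 1092.
t* = √1092 = 33.05 min.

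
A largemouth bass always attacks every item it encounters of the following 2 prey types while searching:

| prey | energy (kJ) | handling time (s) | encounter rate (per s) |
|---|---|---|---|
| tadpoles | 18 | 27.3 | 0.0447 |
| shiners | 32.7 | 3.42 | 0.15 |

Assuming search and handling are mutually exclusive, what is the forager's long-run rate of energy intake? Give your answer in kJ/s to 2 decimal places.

Energy encountered per unit search time: 0.0447×18 + 0.15×32.7 = 5.71 kJ/s.
Handling time per unit search time: 0.0447×27.3 + 0.15×3.42 = 1.733.
Rate = 5.71/(1 + 1.733) = 2.089 kJ/s.

2.09 kJ/s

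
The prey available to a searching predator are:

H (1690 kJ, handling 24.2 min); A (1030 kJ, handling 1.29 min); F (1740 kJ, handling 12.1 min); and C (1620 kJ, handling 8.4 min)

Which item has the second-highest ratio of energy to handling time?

In descending order of E/h:
A: 1030/1.29 = 798 kJ/min
C: 1620/8.4 = 193 kJ/min
F: 1740/12.1 = 144 kJ/min
H: 1690/24.2 = 69.8 kJ/min

C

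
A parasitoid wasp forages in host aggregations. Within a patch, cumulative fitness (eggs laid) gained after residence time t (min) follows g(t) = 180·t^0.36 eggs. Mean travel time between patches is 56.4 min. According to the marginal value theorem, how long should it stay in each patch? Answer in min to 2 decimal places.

31.72 min

By the marginal value theorem, leave when the instantaneous gain rate g'(t) equals the habitat-wide average g(t)/(T + t).
g'(t) = 0.36·180·t^-0.64. Setting 0.36·180·t^-0.64 = 180·t^0.36/(56.4+t) gives 0.36(56.4+t) = t, so 0.64·t = 0.36×56.4.
t* = 0.36×56.4/0.64 = 31.72 min.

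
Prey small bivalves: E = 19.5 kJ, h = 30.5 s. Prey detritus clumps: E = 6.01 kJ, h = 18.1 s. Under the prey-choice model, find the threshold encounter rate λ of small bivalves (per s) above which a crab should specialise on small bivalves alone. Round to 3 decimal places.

At the threshold, the rate on small bivalves alone equals the profitability of detritus clumps: λ·19.5/(1 + λ·30.5) = 6.01/18.1 = 0.332.
Rearranging, λ(19.5 − 0.332×30.5) = 0.332, so λ = 0.332/9.373 = 0.03543 per s.

0.035 per s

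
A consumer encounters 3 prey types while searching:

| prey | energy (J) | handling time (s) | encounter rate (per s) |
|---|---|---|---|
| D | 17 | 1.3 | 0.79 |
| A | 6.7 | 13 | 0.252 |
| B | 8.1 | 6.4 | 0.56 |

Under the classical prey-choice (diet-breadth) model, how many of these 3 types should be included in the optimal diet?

Rank by E/h (J/s): D 13.1, B 1.27, A 0.515. Include each in turn until the next type's E/h falls below the running intake rate.
Rate on top 1: 6.626. B: 1.27 < 6.626 → exclude; stop.
Optimal diet: D — 1 of 3 types.

1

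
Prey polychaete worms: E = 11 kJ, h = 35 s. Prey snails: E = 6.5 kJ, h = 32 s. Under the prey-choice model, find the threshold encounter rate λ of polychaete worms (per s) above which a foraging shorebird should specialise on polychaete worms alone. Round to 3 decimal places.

The zero-one rule: include snails iff E₂/h₂ > λE₁/(1+λh₁). Equality gives the switch point.
λE₁h₂ = E₂ + λE₂h₁ ⇒ λ = E₂/(E₁h₂ − E₂h₁) = 6.5/(352 − 227.5) = 0.05221 per s.

0.052 per s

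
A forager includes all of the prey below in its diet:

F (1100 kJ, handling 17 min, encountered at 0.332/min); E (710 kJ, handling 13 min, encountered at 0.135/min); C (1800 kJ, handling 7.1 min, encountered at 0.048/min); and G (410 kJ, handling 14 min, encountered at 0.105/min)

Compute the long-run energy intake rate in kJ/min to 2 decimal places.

57.84 kJ/min

R = (0.332×1100 + 0.135×710 + 0.048×1800 + 0.105×410) / (1 + 0.332×17 + 0.135×13 + 0.048×7.1 + 0.105×14) = 590.5/10.21 = 57.84 kJ/min.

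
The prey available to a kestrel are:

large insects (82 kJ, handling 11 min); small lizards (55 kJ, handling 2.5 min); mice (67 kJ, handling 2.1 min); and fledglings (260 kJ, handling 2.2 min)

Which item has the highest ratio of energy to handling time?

fledglings

In descending order of E/h:
fledglings: 260/2.2 = 118 kJ/min
mice: 67/2.1 = 31.9 kJ/min
small lizards: 55/2.5 = 22 kJ/min
large insects: 82/11 = 7.45 kJ/min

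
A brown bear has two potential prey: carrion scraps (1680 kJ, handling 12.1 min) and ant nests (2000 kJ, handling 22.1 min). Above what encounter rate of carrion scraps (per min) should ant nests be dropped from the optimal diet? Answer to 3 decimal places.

At the threshold, the rate on carrion scraps alone equals the profitability of ant nests: λ·1680/(1 + λ·12.1) = 2000/22.1 = 90.5.
Rearranging, λ(1680 − 90.5×12.1) = 90.5, so λ = 90.5/585 = 0.1547 per min.

0.155 per min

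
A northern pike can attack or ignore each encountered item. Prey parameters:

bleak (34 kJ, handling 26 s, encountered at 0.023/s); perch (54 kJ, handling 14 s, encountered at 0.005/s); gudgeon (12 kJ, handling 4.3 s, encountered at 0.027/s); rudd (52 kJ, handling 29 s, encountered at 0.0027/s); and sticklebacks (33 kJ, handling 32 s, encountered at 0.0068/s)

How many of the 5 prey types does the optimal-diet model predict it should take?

5

Rank by E/h (kJ/s): perch 3.86, gudgeon 2.79, rudd 1.79, bleak 1.31, sticklebacks 1.03. Include each in turn until the next type's E/h falls below the running intake rate.
Rate on top 1: 0.2523. gudgeon: 2.79 > 0.2523 → include.
Rate on top 2: 0.5008. rudd: 1.79 > 0.5008 → include.
Rate on top 3: 0.5808. bleak: 1.31 > 0.5808 → include.
Rate on top 4: 0.8142. sticklebacks: 1.03 > 0.8142 → include.
Optimal diet: perch, gudgeon, rudd, bleak, sticklebacks — 5 of 5 types.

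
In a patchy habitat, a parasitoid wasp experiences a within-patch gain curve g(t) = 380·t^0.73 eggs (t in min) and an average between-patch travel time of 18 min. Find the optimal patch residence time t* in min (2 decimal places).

48.67 min

Maximise g(t)/(T+t): set derivative to zero → g'(t)(T+t) = g(t).
g'(t) = 0.73·380·t^-0.27. Setting 0.73·380·t^-0.27 = 380·t^0.73/(18+t) gives 0.73(18+t) = t, so 0.27·t = 0.73×18.
t* = 0.73×18/0.27 = 48.67 min.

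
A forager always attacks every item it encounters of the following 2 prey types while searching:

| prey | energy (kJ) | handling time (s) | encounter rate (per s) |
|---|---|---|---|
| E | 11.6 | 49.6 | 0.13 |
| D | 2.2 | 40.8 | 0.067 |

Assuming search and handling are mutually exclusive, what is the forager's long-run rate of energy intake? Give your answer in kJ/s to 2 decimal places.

0.16 kJ/s

R = Σλ_iE_i / (1 + Σλ_ih_i)
Numerator: 0.13×11.6 + 0.067×2.2 = 1.655
Denominator: 1 + 0.13×49.6 + 0.067×40.8 = 10.18
R = 1.655/10.18 = 0.1626 kJ/s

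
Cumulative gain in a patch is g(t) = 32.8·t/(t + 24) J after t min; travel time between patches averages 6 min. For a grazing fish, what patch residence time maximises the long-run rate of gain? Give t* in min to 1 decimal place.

12.0 min

By the marginal value theorem, leave when the instantaneous gain rate g'(t) equals the habitat-wide average g(t)/(T + t).
g'(t) = 32.8·24/(t + 24)². Setting 32.8·24/(t+24)² = 32.8t/[(t+24)(6+t)] gives 24(6+t) = t(t+24), so t² = 24×6 = 144.
t* = √144 = 12 min.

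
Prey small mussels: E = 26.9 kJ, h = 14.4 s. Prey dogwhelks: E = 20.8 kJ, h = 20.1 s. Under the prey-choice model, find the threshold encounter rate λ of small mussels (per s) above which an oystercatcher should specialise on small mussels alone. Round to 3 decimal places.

0.086 per s

Drop dogwhelks once their profitability E₂/h₂ falls below the rate achievable on small mussels alone: E₂/h₂ = λE₁/(1 + λh₁).
Solve for λ: λE₁h₂ = E₂(1 + λh₁) → λ(E₁h₂ − E₂h₁) = E₂ → λ = E₂/(E₁h₂ − E₂h₁).
λ = 20.8/(26.9×20.1 − 20.8×14.4) = 20.8/241.2 = 0.08625 per s.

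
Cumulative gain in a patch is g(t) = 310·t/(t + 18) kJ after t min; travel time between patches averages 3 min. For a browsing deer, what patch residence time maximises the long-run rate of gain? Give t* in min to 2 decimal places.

Maximise g(t)/(T+t): set derivative to zero → g'(t)(T+t) = g(t).
g'(t) = 310·18/(t + 18)². Setting 310·18/(t+18)² = 310t/[(t+18)(3+t)] gives 18(3+t) = t(t+18), so t² = 18×3 = 54.
t* = √54 = 7.348 min.

7.35 min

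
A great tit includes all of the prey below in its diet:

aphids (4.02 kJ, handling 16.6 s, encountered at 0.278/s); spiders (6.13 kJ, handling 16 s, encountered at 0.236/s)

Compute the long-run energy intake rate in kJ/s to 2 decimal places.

0.27 kJ/s

R = Σλ_iE_i / (1 + Σλ_ih_i)
Numerator: 0.278×4.02 + 0.236×6.13 = 2.564
Denominator: 1 + 0.278×16.6 + 0.236×16 = 9.391
R = 2.564/9.391 = 0.2731 kJ/s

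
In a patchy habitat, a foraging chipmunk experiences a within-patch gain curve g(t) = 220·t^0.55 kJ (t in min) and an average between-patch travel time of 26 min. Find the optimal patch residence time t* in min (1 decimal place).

By the marginal value theorem, leave when the instantaneous gain rate g'(t) equals the habitat-wide average g(t)/(T + t).
g'(t) = 0.55·220·t^-0.45. Setting 0.55·220·t^-0.45 = 220·t^0.55/(26+t) gives 0.55(26+t) = t, so 0.45·t = 0.55×26.
t* = 0.55×26/0.45 = 31.78 min.

31.8 min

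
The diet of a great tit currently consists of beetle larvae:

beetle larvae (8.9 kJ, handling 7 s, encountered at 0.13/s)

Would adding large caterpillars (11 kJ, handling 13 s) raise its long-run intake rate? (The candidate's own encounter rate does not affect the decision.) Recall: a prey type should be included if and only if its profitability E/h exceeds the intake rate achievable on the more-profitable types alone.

Yes

Intake rate on the current diet: R = (0.13×8.9) / (1 + 0.13×7) = 1.157/1.91 = 0.6058 kJ/s.
Profitability of large caterpillars: 11/13 = 0.8462 kJ/s.
0.8462 > 0.6058, so adding large caterpillars raises the average — include it.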